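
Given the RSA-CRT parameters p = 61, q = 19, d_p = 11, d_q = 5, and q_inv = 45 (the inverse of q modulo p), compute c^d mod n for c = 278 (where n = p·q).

m₁ = c^(d_p) mod p: c ≡ 34 (mod 61), and 34^11 mod 61 = 34.
m₂ = c^(d_q) mod q: c ≡ 12 (mod 19), and 12^5 mod 19 = 8.
h = q_inv·(m₁ − m₂) mod p = 45·(34 − 8) mod 61 = 11.
m = m₂ + h·q = 8 + 11·19 = 217.

217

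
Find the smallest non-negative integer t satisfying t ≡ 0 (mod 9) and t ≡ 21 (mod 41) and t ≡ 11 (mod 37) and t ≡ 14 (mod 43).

226710

The moduli are pairwise coprime; N = 9·41·37·43 = 587079.
N/9 = 65231; 65231 ≡ 8 (mod 9); 8·8 ≡ 1, so inverse 8.
N/41 = 14319; 14319 ≡ 10 (mod 41); 10·37 ≡ 1, so inverse 37.
N/37 = 15867; 15867 ≡ 31 (mod 37); 31·6 ≡ 1, so inverse 6.
N/43 = 13653; 13653 ≡ 22 (mod 43); 22·2 ≡ 1, so inverse 2.
t ≡ 0·65231·8 + 21·14319·37 + 11·15867·6 + 14·13653·2 = 12555369.
12555369 mod 587079 = 226710.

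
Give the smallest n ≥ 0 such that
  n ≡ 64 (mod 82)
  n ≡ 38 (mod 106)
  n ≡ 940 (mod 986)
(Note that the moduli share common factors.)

1145686

Combine the congruences pairwise.
gcd(82, 106) = 2 and 2 | (38 − 64), so the pair is consistent; merging gives n ≡ 2688 (mod 4346), where 4346 = lcm(82, 106).
gcd(4346, 986) = 2 and 2 | (940 − 2688), so the pair is consistent; merging gives n ≡ 1145686 (mod 2142578), where 2142578 = lcm(4346, 986).
The solution is unique modulo lcm(82, 106, 986) = 2142578.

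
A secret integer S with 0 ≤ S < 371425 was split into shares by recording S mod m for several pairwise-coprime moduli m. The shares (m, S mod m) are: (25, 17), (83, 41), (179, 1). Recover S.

273692

The moduli are pairwise coprime; N = 25·83·179 = 371425.
N/25 = 14857; 14857 ≡ 7 (mod 25); 7·18 ≡ 1, so inverse 18.
N/83 = 4475; 4475 ≡ 76 (mod 83); 76·71 ≡ 1, so inverse 71.
N/179 = 2075; 2075 ≡ 106 (mod 179); 106·76 ≡ 1, so inverse 76.
S ≡ 17·14857·18 + 41·4475·71 + 1·2075·76 = 17730667.
17730667 mod 371425 = 273692.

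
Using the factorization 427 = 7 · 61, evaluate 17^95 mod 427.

40

Mod 7: 17 ≡ 3; by Fermat, exponent reduces to 95 mod 6 = 5; 3^5 ≡ 5 (mod 7).
Mod 61: 17 ≡ 17; by Fermat, exponent reduces to 95 mod 60 = 35; 17^35 ≡ 40 (mod 61).
Combine by CRT: x ≡ 5 (mod 7), x ≡ 40 (mod 61) ⇒ x ≡ 40 (mod 427).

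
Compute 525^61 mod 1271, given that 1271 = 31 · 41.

525

Mod 31: 525 ≡ 29; by Fermat, exponent reduces to 61 mod 30 = 1; 29^1 ≡ 29 (mod 31).
Mod 41: 525 ≡ 33; by Fermat, exponent reduces to 61 mod 40 = 21; 33^21 ≡ 33 (mod 41).
Combine by CRT: x ≡ 29 (mod 31), x ≡ 33 (mod 41) ⇒ x ≡ 525 (mod 1271).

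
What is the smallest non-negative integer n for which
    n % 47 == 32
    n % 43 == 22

925

Combine the congruences pairwise.
From n ≡ 32 (mod 47) write n = 32 + 47t. Substituting into n ≡ 22 (mod 43) gives 47t ≡ 33 (mod 43), and since 4⁻¹ ≡ 11 (mod 43), t ≡ 19. Hence n ≡ 32 + 47·19 = 925 (mod 2021).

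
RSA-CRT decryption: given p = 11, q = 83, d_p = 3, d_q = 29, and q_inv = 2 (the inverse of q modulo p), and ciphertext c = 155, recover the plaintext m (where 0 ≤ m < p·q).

540

m₁ = c^(d_p) mod p: c ≡ 1 (mod 11), and 1^3 mod 11 = 1.
m₂ = c^(d_q) mod q: c ≡ 72 (mod 83), and 72^29 mod 83 = 42.
h = q_inv·(m₁ − m₂) mod p = 2·(1 − 42) mod 11 = 6.
m = m₂ + h·q = 42 + 6·83 = 540.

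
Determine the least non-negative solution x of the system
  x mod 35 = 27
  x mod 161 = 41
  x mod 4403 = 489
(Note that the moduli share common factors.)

gcd(35, 161) = 7 and 7 | (41 − 27), so the pair is consistent; merging gives x ≡ 202 (mod 805), where 805 = lcm(35, 161).
gcd(805, 4403) = 7 and 7 | (489 − 202), so the pair is consistent; merging gives x ≡ 269072 (mod 506345), where 506345 = lcm(805, 4403).
The solution is unique modulo lcm(35, 161, 4403) = 506345.

269072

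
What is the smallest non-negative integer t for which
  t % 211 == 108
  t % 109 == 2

From t ≡ 108 (mod 211) write t = 108 + 211s. Substituting into t ≡ 2 (mod 109) gives 211s ≡ 3 (mod 109), and since 102⁻¹ ≡ 31 (mod 109), s ≡ 93. Hence t ≡ 108 + 211·93 = 19731 (mod 22999).

19731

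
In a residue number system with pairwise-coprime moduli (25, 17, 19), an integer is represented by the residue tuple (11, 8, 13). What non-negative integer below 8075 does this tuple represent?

2711

The moduli are pairwise coprime; N = 25·17·19 = 8075.
N/25 = 323; 323 ≡ 23 (mod 25); 23·12 ≡ 1, so inverse 12.
N/17 = 475; 475 ≡ 16 (mod 17); 16·16 ≡ 1, so inverse 16.
N/19 = 425; 425 ≡ 7 (mod 19); 7·11 ≡ 1, so inverse 11.
x ≡ 11·323·12 + 8·475·16 + 13·425·11 = 164211.
164211 mod 8075 = 2711.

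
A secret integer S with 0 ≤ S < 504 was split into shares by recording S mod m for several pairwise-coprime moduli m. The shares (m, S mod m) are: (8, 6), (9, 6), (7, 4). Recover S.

Combine the congruences pairwise.
From S ≡ 6 (mod 8) write S = 6 + 8t. Substituting into S ≡ 6 (mod 9) gives 8t ≡ 0 (mod 9), and since 8⁻¹ ≡ 8 (mod 9), t ≡ 0. Hence S ≡ 6 + 8·0 = 6 (mod 72).
From S ≡ 6 (mod 72) write S = 6 + 72t. Substituting into S ≡ 4 (mod 7) gives 72t ≡ 5 (mod 7), and since 2⁻¹ ≡ 4 (mod 7), t ≡ 6. Hence S ≡ 6 + 72·6 = 438 (mod 504).

438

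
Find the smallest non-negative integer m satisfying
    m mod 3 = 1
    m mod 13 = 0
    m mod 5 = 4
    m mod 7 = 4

949

Combine the congruences pairwise.
From m ≡ 1 (mod 3) write m = 1 + 3t. Substituting into m ≡ 0 (mod 13) gives 3t ≡ 12 (mod 13), and since 3⁻¹ ≡ 9 (mod 13), t ≡ 4. Hence m ≡ 1 + 3·4 = 13 (mod 39).
From m ≡ 13 (mod 39) write m = 13 + 39t. Substituting into m ≡ 4 (mod 5) gives 39t ≡ 1 (mod 5), and since 4⁻¹ ≡ 4 (mod 5), t ≡ 4. Hence m ≡ 13 + 39·4 = 169 (mod 195).
From m ≡ 169 (mod 195) write m = 169 + 195t. Substituting into m ≡ 4 (mod 7) gives 195t ≡ 3 (mod 7), and since 6⁻¹ ≡ 6 (mod 7), t ≡ 4. Hence m ≡ 169 + 195·4 = 949 (mod 1365).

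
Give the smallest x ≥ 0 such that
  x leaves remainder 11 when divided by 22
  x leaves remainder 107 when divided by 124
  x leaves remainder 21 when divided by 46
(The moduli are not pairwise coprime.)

Combine the congruences pairwise.
gcd(22, 124) = 2 and 2 | (107 − 11), so the pair is consistent; merging gives x ≡ 231 (mod 1364), where 1364 = lcm(22, 124).
gcd(1364, 46) = 2 and 2 | (21 − 231), so the pair is consistent; merging gives x ≡ 22055 (mod 31372), where 31372 = lcm(1364, 46).
The solution is unique modulo lcm(22, 124, 46) = 31372.

22055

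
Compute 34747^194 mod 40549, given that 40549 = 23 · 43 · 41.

187

Mod 23: 34747 ≡ 17; by Fermat, exponent reduces to 194 mod 22 = 18; 17^18 ≡ 3 (mod 23).
Mod 43: 34747 ≡ 3; by Fermat, exponent reduces to 194 mod 42 = 26; 3^26 ≡ 15 (mod 43).
Mod 41: 34747 ≡ 20; by Fermat, exponent reduces to 194 mod 40 = 34; 20^34 ≡ 23 (mod 41).
Combine by CRT: x ≡ 3 (mod 23), x ≡ 15 (mod 43), x ≡ 23 (mod 41) ⇒ x ≡ 187 (mod 40549).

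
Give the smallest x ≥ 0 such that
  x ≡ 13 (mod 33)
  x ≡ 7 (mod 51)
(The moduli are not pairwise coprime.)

211

gcd(33, 51) = 3 and 3 | (7 − 13), so the pair is consistent; merging gives x ≡ 211 (mod 561), where 561 = lcm(33, 51).
The solution is unique modulo lcm(33, 51) = 561.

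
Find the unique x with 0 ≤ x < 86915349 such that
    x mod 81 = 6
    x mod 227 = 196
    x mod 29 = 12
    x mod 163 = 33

The moduli are pairwise coprime; N = 81·227·29·163 = 86915349.
N/81 = 1073029; 1073029 ≡ 22 (mod 81); 22·70 ≡ 1, so inverse 70.
N/227 = 382887; 382887 ≡ 165 (mod 227); 165·216 ≡ 1, so inverse 216.
N/29 = 2997081; 2997081 ≡ 18 (mod 29); 18·21 ≡ 1, so inverse 21.
N/163 = 533223; 533223 ≡ 50 (mod 163); 50·75 ≡ 1, so inverse 75.
x ≡ 6·1073029·70 + 196·382887·216 + 12·2997081·21 + 33·533223·75 = 18735567549.
18735567549 mod 86915349 = 48767514.

48767514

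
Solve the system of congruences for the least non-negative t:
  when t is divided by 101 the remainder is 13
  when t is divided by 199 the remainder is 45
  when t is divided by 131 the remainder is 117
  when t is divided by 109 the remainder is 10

From t ≡ 13 (mod 101) write t = 13 + 101s. Substituting into t ≡ 45 (mod 199) gives 101s ≡ 32 (mod 199), and since 101⁻¹ ≡ 67 (mod 199), s ≡ 154. Hence t ≡ 13 + 101·154 = 15567 (mod 20099).
From t ≡ 15567 (mod 20099) write t = 15567 + 20099s. Substituting into t ≡ 117 (mod 131) gives 20099s ≡ 8 (mod 131), and since 56⁻¹ ≡ 124 (mod 131), s ≡ 75. Hence t ≡ 15567 + 20099·75 = 1522992 (mod 2632969).
From t ≡ 1522992 (mod 2632969) write t = 1522992 + 2632969s. Substituting into t ≡ 10 (mod 109) gives 2632969s ≡ 75 (mod 109), and since 74⁻¹ ≡ 28 (mod 109), s ≡ 29. Hence t ≡ 1522992 + 2632969·29 = 77879093 (mod 286993621).

77879093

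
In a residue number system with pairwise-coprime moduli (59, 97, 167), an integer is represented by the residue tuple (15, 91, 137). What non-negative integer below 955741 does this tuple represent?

From x ≡ 15 (mod 59) write x = 15 + 59t. Substituting into x ≡ 91 (mod 97) gives 59t ≡ 76 (mod 97), and since 59⁻¹ ≡ 74 (mod 97), t ≡ 95. Hence x ≡ 15 + 59·95 = 5620 (mod 5723).
From x ≡ 5620 (mod 5723) write x = 5620 + 5723t. Substituting into x ≡ 137 (mod 167) gives 5723t ≡ 28 (mod 167), and since 45⁻¹ ≡ 26 (mod 167), t ≡ 60. Hence x ≡ 5620 + 5723·60 = 349000 (mod 955741).

349000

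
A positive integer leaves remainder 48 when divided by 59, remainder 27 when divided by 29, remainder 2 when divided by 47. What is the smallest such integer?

72382

Combine the congruences pairwise.
From n ≡ 48 (mod 59) write n = 48 + 59t. Substituting into n ≡ 27 (mod 29) gives 59t ≡ 8 (mod 29), and since 1⁻¹ ≡ 1 (mod 29), t ≡ 8. Hence n ≡ 48 + 59·8 = 520 (mod 1711).
From n ≡ 520 (mod 1711) write n = 520 + 1711t. Substituting into n ≡ 2 (mod 47) gives 1711t ≡ 46 (mod 47), and since 19⁻¹ ≡ 5 (mod 47), t ≡ 42. Hence n ≡ 520 + 1711·42 = 72382 (mod 80417).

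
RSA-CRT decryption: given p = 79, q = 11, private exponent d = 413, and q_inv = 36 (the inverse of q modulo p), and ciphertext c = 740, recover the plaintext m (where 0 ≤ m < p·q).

511

d_p = d mod (p−1) = 413 mod 78 = 23; d_q = d mod (q−1) = 3.
m₁ = c^(d_p) mod p: c ≡ 29 (mod 79), and 29^23 mod 79 = 37.
m₂ = c^(d_q) mod q: c ≡ 3 (mod 11), and 3^3 mod 11 = 5.
h = q_inv·(m₁ − m₂) mod p = 36·(37 − 5) mod 79 = 46.
m = m₂ + h·q = 5 + 46·11 = 511.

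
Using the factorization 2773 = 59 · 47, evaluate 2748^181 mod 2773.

273

Mod 59: 2748 ≡ 34; by Fermat, exponent reduces to 181 mod 58 = 7; 34^7 ≡ 37 (mod 59).
Mod 47: 2748 ≡ 22; by Fermat, exponent reduces to 181 mod 46 = 43; 22^43 ≡ 38 (mod 47).
Combine by CRT: x ≡ 37 (mod 59), x ≡ 38 (mod 47) ⇒ x ≡ 273 (mod 2773).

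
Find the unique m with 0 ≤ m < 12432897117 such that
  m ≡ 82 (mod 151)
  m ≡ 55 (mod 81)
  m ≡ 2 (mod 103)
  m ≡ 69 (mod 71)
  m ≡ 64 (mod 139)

From m ≡ 82 (mod 151) write m = 82 + 151t. Substituting into m ≡ 55 (mod 81) gives 151t ≡ 54 (mod 81), and since 70⁻¹ ≡ 22 (mod 81), t ≡ 54. Hence m ≡ 82 + 151·54 = 8236 (mod 12231).
From m ≡ 8236 (mod 12231) write m = 8236 + 12231t. Substituting into m ≡ 2 (mod 103) gives 12231t ≡ 6 (mod 103), and since 77⁻¹ ≡ 99 (mod 103), t ≡ 79. Hence m ≡ 8236 + 12231·79 = 974485 (mod 1259793).
From m ≡ 974485 (mod 1259793) write m = 974485 + 1259793t. Substituting into m ≡ 69 (mod 71) gives 1259793t ≡ 59 (mod 71), and since 40⁻¹ ≡ 16 (mod 71), t ≡ 21. Hence m ≡ 974485 + 1259793·21 = 27430138 (mod 89445303).
From m ≡ 27430138 (mod 89445303) write m = 27430138 + 89445303t. Substituting into m ≡ 64 (mod 139) gives 89445303t ≡ 47 (mod 139), and since 54⁻¹ ≡ 121 (mod 139), t ≡ 127. Hence m ≡ 27430138 + 89445303·127 = 11386983619 (mod 12432897117).

11386983619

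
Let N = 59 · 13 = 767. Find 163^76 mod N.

425

Mod 59: 163 ≡ 45; by Fermat, exponent reduces to 76 mod 58 = 18; 45^18 ≡ 12 (mod 59).
Mod 13: 163 ≡ 7; by Fermat, exponent reduces to 76 mod 12 = 4; 7^4 ≡ 9 (mod 13).
Combine by CRT: x ≡ 12 (mod 59), x ≡ 9 (mod 13) ⇒ x ≡ 425 (mod 767).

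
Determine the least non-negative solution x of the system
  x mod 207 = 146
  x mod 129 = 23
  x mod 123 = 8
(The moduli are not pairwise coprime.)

198038

Combine the congruences pairwise.
gcd(207, 129) = 3 and 3 | (23 − 146), so the pair is consistent; merging gives x ≡ 2216 (mod 8901), where 8901 = lcm(207, 129).
gcd(8901, 123) = 3 and 3 | (8 − 2216), so the pair is consistent; merging gives x ≡ 198038 (mod 364941), where 364941 = lcm(8901, 123).
The solution is unique modulo lcm(207, 129, 123) = 364941.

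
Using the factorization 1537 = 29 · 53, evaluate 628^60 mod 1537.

Mod 29: 628 ≡ 19; by Fermat, exponent reduces to 60 mod 28 = 4; 19^4 ≡ 24 (mod 29).
Mod 53: 628 ≡ 45; by Fermat, exponent reduces to 60 mod 52 = 8; 45^8 ≡ 13 (mod 53).
Combine by CRT: x ≡ 24 (mod 29), x ≡ 13 (mod 53) ⇒ x ≡ 1126 (mod 1537).

1126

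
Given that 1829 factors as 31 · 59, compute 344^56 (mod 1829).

390

Mod 31: 344 ≡ 3; by Fermat, exponent reduces to 56 mod 30 = 26; 3^26 ≡ 18 (mod 31).
Mod 59: 344 ≡ 49; 49^56 ≡ 36 (mod 59).
Combine by CRT: x ≡ 18 (mod 31), x ≡ 36 (mod 59) ⇒ x ≡ 390 (mod 1829).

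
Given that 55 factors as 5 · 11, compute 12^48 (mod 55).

1

Mod 5: 12 ≡ 2; since 4 | 48, by Fermat 2^48 ≡ 1 (mod 5).
Mod 11: 12 ≡ 1; by Fermat, exponent reduces to 48 mod 10 = 8; 1^8 ≡ 1 (mod 11).
Combine by CRT: x ≡ 1 (mod 5), x ≡ 1 (mod 11) ⇒ x ≡ 1 (mod 55).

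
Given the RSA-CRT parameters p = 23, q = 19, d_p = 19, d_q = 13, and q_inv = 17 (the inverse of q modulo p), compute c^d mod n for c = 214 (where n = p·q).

264

m₁ = c^(d_p) mod p: c ≡ 7 (mod 23), and 7^19 mod 23 = 11.
m₂ = c^(d_q) mod q: c ≡ 5 (mod 19), and 5^13 mod 19 = 17.
h = q_inv·(m₁ − m₂) mod p = 17·(11 − 17) mod 23 = 13.
m = m₂ + h·q = 17 + 13·19 = 264.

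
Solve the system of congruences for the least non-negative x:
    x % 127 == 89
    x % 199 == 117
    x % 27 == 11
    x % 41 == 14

15653855

The moduli are pairwise coprime; N = 127·199·27·41 = 27977211.
N/127 = 220293; 220293 ≡ 75 (mod 127); 75·105 ≡ 1, so inverse 105.
N/199 = 140589; 140589 ≡ 95 (mod 199); 95·44 ≡ 1, so inverse 44.
N/27 = 1036193; 1036193 ≡ 14 (mod 27); 14·2 ≡ 1, so inverse 2.
N/41 = 682371; 682371 ≡ 8 (mod 41); 8·36 ≡ 1, so inverse 36.
x ≡ 89·220293·105 + 117·140589·44 + 11·1036193·2 + 14·682371·36 = 3149101487.
3149101487 mod 27977211 = 15653855.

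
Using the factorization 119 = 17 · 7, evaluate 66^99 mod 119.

Mod 17: 66 ≡ 15; by Fermat, exponent reduces to 99 mod 16 = 3; 15^3 ≡ 9 (mod 17).
Mod 7: 66 ≡ 3; by Fermat, exponent reduces to 99 mod 6 = 3; 3^3 ≡ 6 (mod 7).
Combine by CRT: x ≡ 9 (mod 17), x ≡ 6 (mod 7) ⇒ x ≡ 111 (mod 119).

111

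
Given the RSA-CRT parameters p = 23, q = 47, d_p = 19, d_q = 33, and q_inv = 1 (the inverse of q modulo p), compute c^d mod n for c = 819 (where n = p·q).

m₁ = c^(d_p) mod p: c ≡ 14 (mod 23), and 14^19 mod 23 = 10.
m₂ = c^(d_q) mod q: c ≡ 20 (mod 47), and 20^33 mod 47 = 22.
h = q_inv·(m₁ − m₂) mod p = 1·(10 − 22) mod 23 = 11.
m = m₂ + h·q = 22 + 11·47 = 539.

539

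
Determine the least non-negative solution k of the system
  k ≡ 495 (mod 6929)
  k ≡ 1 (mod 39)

14353

gcd(6929, 39) = 13 and 13 | (1 − 495), so the pair is consistent; merging gives k ≡ 14353 (mod 20787), where 20787 = lcm(6929, 39).
The solution is unique modulo lcm(6929, 39) = 20787.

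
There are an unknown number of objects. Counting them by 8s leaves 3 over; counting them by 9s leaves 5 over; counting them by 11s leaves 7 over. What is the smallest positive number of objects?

491

Combine the congruences pairwise.
From N ≡ 3 (mod 8) write N = 3 + 8t. Substituting into N ≡ 5 (mod 9) gives 8t ≡ 2 (mod 9), and since 8⁻¹ ≡ 8 (mod 9), t ≡ 7. Hence N ≡ 3 + 8·7 = 59 (mod 72).
From N ≡ 59 (mod 72) write N = 59 + 72t. Substituting into N ≡ 7 (mod 11) gives 72t ≡ 3 (mod 11), and since 6⁻¹ ≡ 2 (mod 11), t ≡ 6. Hence N ≡ 59 + 72·6 = 491 (mod 792).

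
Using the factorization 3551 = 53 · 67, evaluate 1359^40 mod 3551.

3299

Mod 53: 1359 ≡ 34; 34^40 ≡ 13 (mod 53).
Mod 67: 1359 ≡ 19; 19^40 ≡ 16 (mod 67).
Combine by CRT: x ≡ 13 (mod 53), x ≡ 16 (mod 67) ⇒ x ≡ 3299 (mod 3551).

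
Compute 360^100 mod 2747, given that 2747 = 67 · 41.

1231

Mod 67: 360 ≡ 25; by Fermat, exponent reduces to 100 mod 66 = 34; 25^34 ≡ 25 (mod 67).
Mod 41: 360 ≡ 32; by Fermat, exponent reduces to 100 mod 40 = 20; 32^20 ≡ 1 (mod 41).
Combine by CRT: x ≡ 25 (mod 67), x ≡ 1 (mod 41) ⇒ x ≡ 1231 (mod 2747).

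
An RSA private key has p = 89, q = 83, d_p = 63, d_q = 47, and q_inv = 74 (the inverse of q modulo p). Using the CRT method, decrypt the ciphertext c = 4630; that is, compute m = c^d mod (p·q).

3638

m₁ = c^(d_p) mod p: c ≡ 2 (mod 89), and 2^63 mod 89 = 78.
m₂ = c^(d_q) mod q: c ≡ 65 (mod 83), and 65^47 mod 83 = 69.
h = q_inv·(m₁ − m₂) mod p = 74·(78 − 69) mod 89 = 43.
m = m₂ + h·q = 69 + 43·83 = 3638.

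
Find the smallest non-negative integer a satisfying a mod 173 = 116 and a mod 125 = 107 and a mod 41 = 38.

From a ≡ 116 (mod 173) write a = 116 + 173t. Substituting into a ≡ 107 (mod 125) gives 173t ≡ 116 (mod 125), and since 48⁻¹ ≡ 112 (mod 125), t ≡ 117. Hence a ≡ 116 + 173·117 = 20357 (mod 21625).
From a ≡ 20357 (mod 21625) write a = 20357 + 21625t. Substituting into a ≡ 38 (mod 41) gives 21625t ≡ 17 (mod 41), and since 18⁻¹ ≡ 16 (mod 41), t ≡ 26. Hence a ≡ 20357 + 21625·26 = 582607 (mod 886625).

582607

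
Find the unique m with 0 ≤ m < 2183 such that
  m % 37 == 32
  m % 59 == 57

From m ≡ 32 (mod 37) write m = 32 + 37t. Substituting into m ≡ 57 (mod 59) gives 37t ≡ 25 (mod 59), and since 37⁻¹ ≡ 8 (mod 59), t ≡ 23. Hence m ≡ 32 + 37·23 = 883 (mod 2183).

883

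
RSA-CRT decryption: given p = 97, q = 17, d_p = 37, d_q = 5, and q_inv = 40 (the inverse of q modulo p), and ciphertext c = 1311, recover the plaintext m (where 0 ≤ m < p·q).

338

m₁ = c^(d_p) mod p: c ≡ 50 (mod 97), and 50^37 mod 97 = 47.
m₂ = c^(d_q) mod q: c ≡ 2 (mod 17), and 2^5 mod 17 = 15.
h = q_inv·(m₁ − m₂) mod p = 40·(47 − 15) mod 97 = 19.
m = m₂ + h·q = 15 + 19·17 = 338.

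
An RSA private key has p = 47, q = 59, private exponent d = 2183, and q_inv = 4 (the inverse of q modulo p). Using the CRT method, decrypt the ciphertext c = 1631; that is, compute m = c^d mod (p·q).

2720

d_p = d mod (p−1) = 2183 mod 46 = 21; d_q = d mod (q−1) = 37.
m₁ = c^(d_p) mod p: c ≡ 33 (mod 47), and 33^21 mod 47 = 41.
m₂ = c^(d_q) mod q: c ≡ 38 (mod 59), and 38^37 mod 59 = 6.
h = q_inv·(m₁ − m₂) mod p = 4·(41 − 6) mod 47 = 46.
m = m₂ + h·q = 6 + 46·59 = 2720.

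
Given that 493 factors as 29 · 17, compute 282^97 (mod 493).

214

Mod 29: 282 ≡ 21; by Fermat, exponent reduces to 97 mod 28 = 13; 21^13 ≡ 11 (mod 29).
Mod 17: 282 ≡ 10; by Fermat, exponent reduces to 97 mod 16 = 1; 10^1 ≡ 10 (mod 17).
Combine by CRT: x ≡ 11 (mod 29), x ≡ 10 (mod 17) ⇒ x ≡ 214 (mod 493).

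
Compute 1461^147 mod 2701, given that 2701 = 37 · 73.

Mod 37: 1461 ≡ 18; by Fermat, exponent reduces to 147 mod 36 = 3; 18^3 ≡ 23 (mod 37).
Mod 73: 1461 ≡ 1; by Fermat, exponent reduces to 147 mod 72 = 3; 1^3 ≡ 1 (mod 73).
Combine by CRT: x ≡ 23 (mod 37), x ≡ 1 (mod 73) ⇒ x ≡ 1096 (mod 2701).

1096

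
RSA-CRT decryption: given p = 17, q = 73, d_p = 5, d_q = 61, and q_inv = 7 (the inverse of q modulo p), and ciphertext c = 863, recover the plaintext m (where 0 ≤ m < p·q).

540

m₁ = c^(d_p) mod p: c ≡ 13 (mod 17), and 13^5 mod 17 = 13.
m₂ = c^(d_q) mod q: c ≡ 60 (mod 73), and 60^61 mod 73 = 29.
h = q_inv·(m₁ − m₂) mod p = 7·(13 − 29) mod 17 = 7.
m = m₂ + h·q = 29 + 7·73 = 540.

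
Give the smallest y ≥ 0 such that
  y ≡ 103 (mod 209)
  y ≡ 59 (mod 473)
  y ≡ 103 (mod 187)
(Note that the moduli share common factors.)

gcd(209, 473) = 11 and 11 | (59 − 103), so the pair is consistent; merging gives y ≡ 7627 (mod 8987), where 8987 = lcm(209, 473).
gcd(8987, 187) = 11 and 11 | (103 − 7627), so the pair is consistent; merging gives y ≡ 124458 (mod 152779), where 152779 = lcm(8987, 187).
The solution is unique modulo lcm(209, 473, 187) = 152779.

124458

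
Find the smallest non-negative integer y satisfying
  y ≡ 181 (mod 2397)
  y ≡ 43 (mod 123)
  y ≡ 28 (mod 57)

gcd(2397, 123) = 3 and 3 | (43 − 181), so the pair is consistent; merging gives y ≡ 24151 (mod 98277), where 98277 = lcm(2397, 123).
gcd(98277, 57) = 3 and 3 | (28 − 24151), so the pair is consistent; merging gives y ≡ 515536 (mod 1867263), where 1867263 = lcm(98277, 57).
The solution is unique modulo lcm(2397, 123, 57) = 1867263.

515536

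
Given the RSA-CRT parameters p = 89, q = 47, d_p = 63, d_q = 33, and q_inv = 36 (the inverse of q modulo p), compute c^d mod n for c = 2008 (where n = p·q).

m₁ = c^(d_p) mod p: c ≡ 50 (mod 89), and 50^63 mod 89 = 87.
m₂ = c^(d_q) mod q: c ≡ 34 (mod 47), and 34^33 mod 47 = 2.
h = q_inv·(m₁ − m₂) mod p = 36·(87 − 2) mod 89 = 34.
m = m₂ + h·q = 2 + 34·47 = 1600.

1600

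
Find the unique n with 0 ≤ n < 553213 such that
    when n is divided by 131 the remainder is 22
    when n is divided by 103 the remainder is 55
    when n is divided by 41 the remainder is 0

546161

The moduli are pairwise coprime; M = 131·103·41 = 553213.
M/131 = 4223; 4223 ≡ 31 (mod 131); 31·93 ≡ 1, so inverse 93.
M/103 = 5371; 5371 ≡ 15 (mod 103); 15·55 ≡ 1, so inverse 55.
M/41 = 13493; 13493 ≡ 4 (mod 41); 4·31 ≡ 1, so inverse 31.
n ≡ 22·4223·93 + 55·5371·55 + 0·13493·31 = 24887533.
24887533 mod 553213 = 546161.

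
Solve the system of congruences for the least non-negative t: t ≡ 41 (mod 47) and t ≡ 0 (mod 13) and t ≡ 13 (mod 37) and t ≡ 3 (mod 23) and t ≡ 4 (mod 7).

2845609

Combine the congruences pairwise.
From t ≡ 41 (mod 47) write t = 41 + 47s. Substituting into t ≡ 0 (mod 13) gives 47s ≡ 11 (mod 13), and since 8⁻¹ ≡ 5 (mod 13), s ≡ 3. Hence t ≡ 41 + 47·3 = 182 (mod 611).
From t ≡ 182 (mod 611) write t = 182 + 611s. Substituting into t ≡ 13 (mod 37) gives 611s ≡ 16 (mod 37), and since 19⁻¹ ≡ 2 (mod 37), s ≡ 32. Hence t ≡ 182 + 611·32 = 19734 (mod 22607).
From t ≡ 19734 (mod 22607) write t = 19734 + 22607s. Substituting into t ≡ 3 (mod 23) gives 22607s ≡ 3 (mod 23), and since 21⁻¹ ≡ 11 (mod 23), s ≡ 10. Hence t ≡ 19734 + 22607·10 = 245804 (mod 519961).
From t ≡ 245804 (mod 519961) write t = 245804 + 519961s. Substituting into t ≡ 4 (mod 7) gives 519961s ≡ 5 (mod 7), and since 1⁻¹ ≡ 1 (mod 7), s ≡ 5. Hence t ≡ 245804 + 519961·5 = 2845609 (mod 3639727).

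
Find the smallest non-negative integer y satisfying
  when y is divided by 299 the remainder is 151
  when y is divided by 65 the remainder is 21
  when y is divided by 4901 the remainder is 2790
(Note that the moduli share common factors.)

gcd(299, 65) = 13 and 13 | (21 − 151), so the pair is consistent; merging gives y ≡ 151 (mod 1495), where 1495 = lcm(299, 65).
gcd(1495, 4901) = 13 and 13 | (2790 − 151), so the pair is consistent; merging gives y ≡ 130216 (mod 563615), where 563615 = lcm(1495, 4901).
The solution is unique modulo lcm(299, 65, 4901) = 563615.

130216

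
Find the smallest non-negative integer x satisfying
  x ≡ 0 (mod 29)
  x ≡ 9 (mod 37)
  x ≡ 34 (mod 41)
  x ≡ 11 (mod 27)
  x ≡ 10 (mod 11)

Combine the congruences pairwise.
From x ≡ 0 (mod 29) write x = 0 + 29t. Substituting into x ≡ 9 (mod 37) gives 29t ≡ 9 (mod 37), and since 29⁻¹ ≡ 23 (mod 37), t ≡ 22. Hence x ≡ 0 + 29·22 = 638 (mod 1073).
From x ≡ 638 (mod 1073) write x = 638 + 1073t. Substituting into x ≡ 34 (mod 41) gives 1073t ≡ 11 (mod 41), and since 7⁻¹ ≡ 6 (mod 41), t ≡ 25. Hence x ≡ 638 + 1073·25 = 27463 (mod 43993).
From x ≡ 27463 (mod 43993) write x = 27463 + 43993t. Substituting into x ≡ 11 (mod 27) gives 43993t ≡ 7 (mod 27), and since 10⁻¹ ≡ 19 (mod 27), t ≡ 25. Hence x ≡ 27463 + 43993·25 = 1127288 (mod 1187811).
From x ≡ 1127288 (mod 1187811) write x = 1127288 + 1187811t. Substituting into x ≡ 10 (mod 11) gives 1187811t ≡ 2 (mod 11), and since 9⁻¹ ≡ 5 (mod 11), t ≡ 10. Hence x ≡ 1127288 + 1187811·10 = 13005398 (mod 13065921).

13005398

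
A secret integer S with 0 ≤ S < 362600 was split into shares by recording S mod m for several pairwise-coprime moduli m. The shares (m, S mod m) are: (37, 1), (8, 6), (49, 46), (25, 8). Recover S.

The moduli are pairwise coprime; N = 37·8·49·25 = 362600.
N/37 = 9800; 9800 ≡ 32 (mod 37); 32·22 ≡ 1, so inverse 22.
N/8 = 45325; 45325 ≡ 5 (mod 8); 5·5 ≡ 1, so inverse 5.
N/49 = 7400; 7400 ≡ 1 (mod 49), inverse 1.
N/25 = 14504; 14504 ≡ 4 (mod 25); 4·19 ≡ 1, so inverse 19.
S ≡ 1·9800·22 + 6·45325·5 + 46·7400·1 + 8·14504·19 = 4120358.
4120358 mod 362600 = 131758.

131758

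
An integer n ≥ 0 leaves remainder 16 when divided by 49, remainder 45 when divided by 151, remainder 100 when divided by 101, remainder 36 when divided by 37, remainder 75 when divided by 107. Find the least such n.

1917888191

The moduli are pairwise coprime; M = 49·151·101·37·107 = 2958556741.
M/49 = 60378709; 60378709 ≡ 27 (mod 49); 27·20 ≡ 1, so inverse 20.
M/151 = 19593091; 19593091 ≡ 86 (mod 151); 86·72 ≡ 1, so inverse 72.
M/101 = 29292641; 29292641 ≡ 15 (mod 101); 15·27 ≡ 1, so inverse 27.
M/37 = 79960993; 79960993 ≡ 34 (mod 37); 34·12 ≡ 1, so inverse 12.
M/107 = 27650063; 27650063 ≡ 86 (mod 107); 86·56 ≡ 1, so inverse 56.
n ≡ 16·60378709·20 + 45·19593091·72 + 100·29292641·27 + 36·79960993·12 + 75·27650063·56 = 312566345996.
312566345996 mod 2958556741 = 1917888191.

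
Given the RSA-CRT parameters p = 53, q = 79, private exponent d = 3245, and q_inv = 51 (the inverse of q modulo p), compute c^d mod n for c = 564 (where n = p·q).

d_p = d mod (p−1) = 3245 mod 52 = 21; d_q = d mod (q−1) = 47.
m₁ = c^(d_p) mod p: c ≡ 34 (mod 53), and 34^21 mod 53 = 33.
m₂ = c^(d_q) mod q: c ≡ 11 (mod 79), and 11^47 mod 79 = 44.
h = q_inv·(m₁ − m₂) mod p = 51·(33 − 44) mod 53 = 22.
m = m₂ + h·q = 44 + 22·79 = 1782.

1782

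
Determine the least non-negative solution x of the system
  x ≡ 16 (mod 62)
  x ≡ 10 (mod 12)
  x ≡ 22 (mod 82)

8386

Combine the congruences pairwise.
gcd(62, 12) = 2 and 2 | (10 − 16), so the pair is consistent; merging gives x ≡ 202 (mod 372), where 372 = lcm(62, 12).
gcd(372, 82) = 2 and 2 | (22 − 202), so the pair is consistent; merging gives x ≡ 8386 (mod 15252), where 15252 = lcm(372, 82).
The solution is unique modulo lcm(62, 12, 82) = 15252.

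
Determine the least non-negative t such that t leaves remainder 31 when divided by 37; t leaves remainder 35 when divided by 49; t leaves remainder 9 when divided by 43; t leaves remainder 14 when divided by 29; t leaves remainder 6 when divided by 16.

Combine the congruences pairwise.
From t ≡ 31 (mod 37) write t = 31 + 37s. Substituting into t ≡ 35 (mod 49) gives 37s ≡ 4 (mod 49), and since 37⁻¹ ≡ 4 (mod 49), s ≡ 16. Hence t ≡ 31 + 37·16 = 623 (mod 1813).
From t ≡ 623 (mod 1813) write t = 623 + 1813s. Substituting into t ≡ 9 (mod 43) gives 1813s ≡ 31 (mod 43), and since 7⁻¹ ≡ 37 (mod 43), s ≡ 29. Hence t ≡ 623 + 1813·29 = 53200 (mod 77959).
From t ≡ 53200 (mod 77959) write t = 53200 + 77959s. Substituting into t ≡ 14 (mod 29) gives 77959s ≡ 0 (mod 29), and since 7⁻¹ ≡ 25 (mod 29), s ≡ 0. Hence t ≡ 53200 + 77959·0 = 53200 (mod 2260811).
From t ≡ 53200 (mod 2260811) write t = 53200 + 2260811s. Substituting into t ≡ 6 (mod 16) gives 2260811s ≡ 6 (mod 16), and since 11⁻¹ ≡ 3 (mod 16), s ≡ 2. Hence t ≡ 53200 + 2260811·2 = 4574822 (mod 36172976).

4574822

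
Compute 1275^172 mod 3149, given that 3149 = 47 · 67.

2552

Mod 47: 1275 ≡ 6; by Fermat, exponent reduces to 172 mod 46 = 34; 6^34 ≡ 14 (mod 47).
Mod 67: 1275 ≡ 2; by Fermat, exponent reduces to 172 mod 66 = 40; 2^40 ≡ 6 (mod 67).
Combine by CRT: x ≡ 14 (mod 47), x ≡ 6 (mod 67) ⇒ x ≡ 2552 (mod 3149).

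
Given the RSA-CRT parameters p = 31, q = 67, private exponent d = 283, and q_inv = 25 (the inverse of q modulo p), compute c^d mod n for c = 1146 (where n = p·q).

d_p = d mod (p−1) = 283 mod 30 = 13; d_q = d mod (q−1) = 19.
m₁ = c^(d_p) mod p: c ≡ 30 (mod 31), and 30^13 mod 31 = 30.
m₂ = c^(d_q) mod q: c ≡ 7 (mod 67), and 7^19 mod 67 = 12.
h = q_inv·(m₁ − m₂) mod p = 25·(30 − 12) mod 31 = 16.
m = m₂ + h·q = 12 + 16·67 = 1084.

1084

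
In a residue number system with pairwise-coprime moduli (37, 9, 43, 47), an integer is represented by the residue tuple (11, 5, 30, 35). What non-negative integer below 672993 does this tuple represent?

The moduli are pairwise coprime; N = 37·9·43·47 = 672993.
N/37 = 18189; 18189 ≡ 22 (mod 37); 22·32 ≡ 1, so inverse 32.
N/9 = 74777; 74777 ≡ 5 (mod 9); 5·2 ≡ 1, so inverse 2.
N/43 = 15651; 15651 ≡ 42 (mod 43); 42·42 ≡ 1, so inverse 42.
N/47 = 14319; 14319 ≡ 31 (mod 47); 31·44 ≡ 1, so inverse 44.
x ≡ 11·18189·32 + 5·74777·2 + 30·15651·42 + 35·14319·44 = 48921818.
48921818 mod 672993 = 466322.

466322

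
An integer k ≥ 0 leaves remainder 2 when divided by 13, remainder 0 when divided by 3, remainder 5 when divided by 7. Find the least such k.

The moduli are pairwise coprime; N = 13·3·7 = 273.
N/13 = 21; 21 ≡ 8 (mod 13); 8·5 ≡ 1, so inverse 5.
N/3 = 91; 91 ≡ 1 (mod 3), inverse 1.
N/7 = 39; 39 ≡ 4 (mod 7); 4·2 ≡ 1, so inverse 2.
k ≡ 2·21·5 + 0·91·1 + 5·39·2 = 600.
600 mod 273 = 54.

54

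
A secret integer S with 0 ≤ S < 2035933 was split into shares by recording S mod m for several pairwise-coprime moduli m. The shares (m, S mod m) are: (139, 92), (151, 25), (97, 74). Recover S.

1531316

The moduli are pairwise coprime; N = 139·151·97 = 2035933.
N/139 = 14647; 14647 ≡ 52 (mod 139); 52·131 ≡ 1, so inverse 131.
N/151 = 13483; 13483 ≡ 44 (mod 151); 44·127 ≡ 1, so inverse 127.
N/97 = 20989; 20989 ≡ 37 (mod 97); 37·21 ≡ 1, so inverse 21.
S ≡ 92·14647·131 + 25·13483·127 + 74·20989·21 = 251951075.
251951075 mod 2035933 = 1531316.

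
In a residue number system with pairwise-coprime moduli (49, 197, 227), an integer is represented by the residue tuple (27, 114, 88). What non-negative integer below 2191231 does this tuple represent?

The moduli are pairwise coprime; N = 49·197·227 = 2191231.
N/49 = 44719; 44719 ≡ 31 (mod 49); 31·19 ≡ 1, so inverse 19.
N/197 = 11123; 11123 ≡ 91 (mod 197); 91·13 ≡ 1, so inverse 13.
N/227 = 9653; 9653 ≡ 119 (mod 227); 119·124 ≡ 1, so inverse 124.
x ≡ 27·44719·19 + 114·11123·13 + 88·9653·124 = 144758669.
144758669 mod 2191231 = 137423.

137423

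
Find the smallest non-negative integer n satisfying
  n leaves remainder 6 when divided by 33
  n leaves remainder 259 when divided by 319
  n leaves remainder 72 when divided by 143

gcd(33, 319) = 11 and 11 | (259 − 6), so the pair is consistent; merging gives n ≡ 897 (mod 957), where 957 = lcm(33, 319).
gcd(957, 143) = 11 and 11 | (72 − 897), so the pair is consistent; merging gives n ≡ 9510 (mod 12441), where 12441 = lcm(957, 143).
The solution is unique modulo lcm(33, 319, 143) = 12441.

9510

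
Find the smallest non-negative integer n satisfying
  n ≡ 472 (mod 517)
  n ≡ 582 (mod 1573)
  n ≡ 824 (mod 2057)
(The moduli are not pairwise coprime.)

66648

gcd(517, 1573) = 11 and 11 | (582 − 472), so the pair is consistent; merging gives n ≡ 66648 (mod 73931), where 73931 = lcm(517, 1573).
gcd(73931, 2057) = 121 and 121 | (824 − 66648), so the pair is consistent; merging gives n ≡ 66648 (mod 1256827), where 1256827 = lcm(73931, 2057).
The solution is unique modulo lcm(517, 1573, 2057) = 1256827.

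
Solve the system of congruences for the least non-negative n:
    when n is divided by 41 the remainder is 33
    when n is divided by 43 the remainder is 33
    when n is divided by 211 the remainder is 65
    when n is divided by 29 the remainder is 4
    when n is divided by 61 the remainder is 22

From n ≡ 33 (mod 41) write n = 33 + 41t. Substituting into n ≡ 33 (mod 43) gives 41t ≡ 0 (mod 43), and since 41⁻¹ ≡ 21 (mod 43), t ≡ 0. Hence n ≡ 33 + 41·0 = 33 (mod 1763).
From n ≡ 33 (mod 1763) write n = 33 + 1763t. Substituting into n ≡ 65 (mod 211) gives 1763t ≡ 32 (mod 211), and since 75⁻¹ ≡ 166 (mod 211), t ≡ 37. Hence n ≡ 33 + 1763·37 = 65264 (mod 371993).
From n ≡ 65264 (mod 371993) write n = 65264 + 371993t. Substituting into n ≡ 4 (mod 29) gives 371993t ≡ 19 (mod 29), and since 10⁻¹ ≡ 3 (mod 29), t ≡ 28. Hence n ≡ 65264 + 371993·28 = 10481068 (mod 10787797).
From n ≡ 10481068 (mod 10787797) write n = 10481068 + 10787797t. Substituting into n ≡ 22 (mod 61) gives 10787797t ≡ 35 (mod 61), and since 8⁻¹ ≡ 23 (mod 61), t ≡ 12. Hence n ≡ 10481068 + 10787797·12 = 139934632 (mod 658055617).

139934632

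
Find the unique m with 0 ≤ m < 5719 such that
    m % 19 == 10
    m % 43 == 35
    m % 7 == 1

From m ≡ 10 (mod 19) write m = 10 + 19t. Substituting into m ≡ 35 (mod 43) gives 19t ≡ 25 (mod 43), and since 19⁻¹ ≡ 34 (mod 43), t ≡ 33. Hence m ≡ 10 + 19·33 = 637 (mod 817).
From m ≡ 637 (mod 817) write m = 637 + 817t. Substituting into m ≡ 1 (mod 7) gives 817t ≡ 1 (mod 7), and since 5⁻¹ ≡ 3 (mod 7), t ≡ 3. Hence m ≡ 637 + 817·3 = 3088 (mod 5719).

3088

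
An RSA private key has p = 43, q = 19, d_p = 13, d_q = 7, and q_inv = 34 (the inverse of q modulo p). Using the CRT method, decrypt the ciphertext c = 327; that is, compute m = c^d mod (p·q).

m₁ = c^(d_p) mod p: c ≡ 26 (mod 43), and 26^13 mod 43 = 30.
m₂ = c^(d_q) mod q: c ≡ 4 (mod 19), and 4^7 mod 19 = 6.
h = q_inv·(m₁ − m₂) mod p = 34·(30 − 6) mod 43 = 42.
m = m₂ + h·q = 6 + 42·19 = 804.

804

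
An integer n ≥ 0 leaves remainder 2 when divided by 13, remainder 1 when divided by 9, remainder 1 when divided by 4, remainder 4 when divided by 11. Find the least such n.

The moduli are pairwise coprime; M = 13·9·4·11 = 5148.
M/13 = 396; 396 ≡ 6 (mod 13); 6·11 ≡ 1, so inverse 11.
M/9 = 572; 572 ≡ 5 (mod 9); 5·2 ≡ 1, so inverse 2.
M/4 = 1287; 1287 ≡ 3 (mod 4); 3·3 ≡ 1, so inverse 3.
M/11 = 468; 468 ≡ 6 (mod 11); 6·2 ≡ 1, so inverse 2.
n ≡ 2·396·11 + 1·572·2 + 1·1287·3 + 4·468·2 = 17461.
17461 mod 5148 = 2017.

2017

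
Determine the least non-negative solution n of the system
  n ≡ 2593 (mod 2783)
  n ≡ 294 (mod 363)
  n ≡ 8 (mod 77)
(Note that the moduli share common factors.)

gcd(2783, 363) = 121 and 121 | (294 − 2593), so the pair is consistent; merging gives n ≡ 5376 (mod 8349), where 8349 = lcm(2783, 363).
gcd(8349, 77) = 11 and 11 | (8 − 5376), so the pair is consistent; merging gives n ≡ 30423 (mod 58443), where 58443 = lcm(8349, 77).
The solution is unique modulo lcm(2783, 363, 77) = 58443.

30423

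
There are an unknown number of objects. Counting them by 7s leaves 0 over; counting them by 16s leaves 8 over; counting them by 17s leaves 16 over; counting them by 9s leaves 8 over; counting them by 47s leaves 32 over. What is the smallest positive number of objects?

271880

From N ≡ 0 (mod 7) write N = 0 + 7t. Substituting into N ≡ 8 (mod 16) gives 7t ≡ 8 (mod 16), and since 7⁻¹ ≡ 7 (mod 16), t ≡ 8. Hence N ≡ 0 + 7·8 = 56 (mod 112).
From N ≡ 56 (mod 112) write N = 56 + 112t. Substituting into N ≡ 16 (mod 17) gives 112t ≡ 11 (mod 17), and since 10⁻¹ ≡ 12 (mod 17), t ≡ 13. Hence N ≡ 56 + 112·13 = 1512 (mod 1904).
From N ≡ 1512 (mod 1904) write N = 1512 + 1904t. Substituting into N ≡ 8 (mod 9) gives 1904t ≡ 8 (mod 9), and since 5⁻¹ ≡ 2 (mod 9), t ≡ 7. Hence N ≡ 1512 + 1904·7 = 14840 (mod 17136).
From N ≡ 14840 (mod 17136) write N = 14840 + 17136t. Substituting into N ≡ 32 (mod 47) gives 17136t ≡ 44 (mod 47), and since 28⁻¹ ≡ 42 (mod 47), t ≡ 15. Hence N ≡ 14840 + 17136·15 = 271880 (mod 805392).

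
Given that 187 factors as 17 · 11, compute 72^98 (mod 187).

169

Mod 17: 72 ≡ 4; by Fermat, exponent reduces to 98 mod 16 = 2; 4^2 ≡ 16 (mod 17).
Mod 11: 72 ≡ 6; by Fermat, exponent reduces to 98 mod 10 = 8; 6^8 ≡ 4 (mod 11).
Combine by CRT: x ≡ 16 (mod 17), x ≡ 4 (mod 11) ⇒ x ≡ 169 (mod 187).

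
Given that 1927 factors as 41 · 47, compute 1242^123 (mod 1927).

Mod 41: 1242 ≡ 12; by Fermat, exponent reduces to 123 mod 40 = 3; 12^3 ≡ 6 (mod 41).
Mod 47: 1242 ≡ 20; by Fermat, exponent reduces to 123 mod 46 = 31; 20^31 ≡ 44 (mod 47).
Combine by CRT: x ≡ 6 (mod 41), x ≡ 44 (mod 47) ⇒ x ≡ 1031 (mod 1927).

1031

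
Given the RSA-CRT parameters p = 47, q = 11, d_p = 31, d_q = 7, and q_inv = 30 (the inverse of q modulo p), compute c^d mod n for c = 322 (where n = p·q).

31

m₁ = c^(d_p) mod p: c ≡ 40 (mod 47), and 40^31 mod 47 = 31.
m₂ = c^(d_q) mod q: c ≡ 3 (mod 11), and 3^7 mod 11 = 9.
h = q_inv·(m₁ − m₂) mod p = 30·(31 − 9) mod 47 = 2.
m = m₂ + h·q = 9 + 2·11 = 31.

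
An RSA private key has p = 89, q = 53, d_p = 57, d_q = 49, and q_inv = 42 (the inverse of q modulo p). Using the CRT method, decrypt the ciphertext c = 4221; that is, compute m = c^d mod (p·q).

383

m₁ = c^(d_p) mod p: c ≡ 38 (mod 89), and 38^57 mod 89 = 27.
m₂ = c^(d_q) mod q: c ≡ 34 (mod 53), and 34^49 mod 53 = 12.
h = q_inv·(m₁ − m₂) mod p = 42·(27 − 12) mod 89 = 7.
m = m₂ + h·q = 12 + 7·53 = 383.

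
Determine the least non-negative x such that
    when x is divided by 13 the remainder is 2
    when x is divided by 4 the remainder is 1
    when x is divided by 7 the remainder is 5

145

From x ≡ 2 (mod 13) write x = 2 + 13t. Substituting into x ≡ 1 (mod 4) gives 13t ≡ 3 (mod 4), and since 1⁻¹ ≡ 1 (mod 4), t ≡ 3. Hence x ≡ 2 + 13·3 = 41 (mod 52).
From x ≡ 41 (mod 52) write x = 41 + 52t. Substituting into x ≡ 5 (mod 7) gives 52t ≡ 6 (mod 7), and since 3⁻¹ ≡ 5 (mod 7), t ≡ 2. Hence x ≡ 41 + 52·2 = 145 (mod 364).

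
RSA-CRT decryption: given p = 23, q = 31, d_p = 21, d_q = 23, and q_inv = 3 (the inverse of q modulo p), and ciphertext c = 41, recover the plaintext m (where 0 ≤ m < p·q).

m₁ = c^(d_p) mod p: c ≡ 18 (mod 23), and 18^21 mod 23 = 9.
m₂ = c^(d_q) mod q: c ≡ 10 (mod 31), and 10^23 mod 31 = 14.
h = q_inv·(m₁ − m₂) mod p = 3·(9 − 14) mod 23 = 8.
m = m₂ + h·q = 14 + 8·31 = 262.

262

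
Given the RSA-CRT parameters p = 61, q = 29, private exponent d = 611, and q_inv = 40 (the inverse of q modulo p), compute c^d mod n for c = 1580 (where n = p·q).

200

d_p = d mod (p−1) = 611 mod 60 = 11; d_q = d mod (q−1) = 23.
m₁ = c^(d_p) mod p: c ≡ 55 (mod 61), and 55^11 mod 61 = 17.
m₂ = c^(d_q) mod q: c ≡ 14 (mod 29), and 14^23 mod 29 = 26.
h = q_inv·(m₁ − m₂) mod p = 40·(17 − 26) mod 61 = 6.
m = m₂ + h·q = 26 + 6·29 = 200.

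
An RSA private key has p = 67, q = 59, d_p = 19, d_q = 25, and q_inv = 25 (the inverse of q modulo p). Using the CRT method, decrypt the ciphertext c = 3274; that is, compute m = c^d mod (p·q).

2789

m₁ = c^(d_p) mod p: c ≡ 58 (mod 67), and 58^19 mod 67 = 42.
m₂ = c^(d_q) mod q: c ≡ 29 (mod 59), and 29^25 mod 59 = 16.
h = q_inv·(m₁ − m₂) mod p = 25·(42 − 16) mod 67 = 47.
m = m₂ + h·q = 16 + 47·59 = 2789.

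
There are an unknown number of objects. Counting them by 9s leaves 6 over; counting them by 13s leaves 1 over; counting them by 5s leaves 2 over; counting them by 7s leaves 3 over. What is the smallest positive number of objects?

From N ≡ 6 (mod 9) write N = 6 + 9t. Substituting into N ≡ 1 (mod 13) gives 9t ≡ 8 (mod 13), and since 9⁻¹ ≡ 3 (mod 13), t ≡ 11. Hence N ≡ 6 + 9·11 = 105 (mod 117).
From N ≡ 105 (mod 117) write N = 105 + 117t. Substituting into N ≡ 2 (mod 5) gives 117t ≡ 2 (mod 5), and since 2⁻¹ ≡ 3 (mod 5), t ≡ 1. Hence N ≡ 105 + 117·1 = 222 (mod 585).
From N ≡ 222 (mod 585) write N = 222 + 585t. Substituting into N ≡ 3 (mod 7) gives 585t ≡ 5 (mod 7), and since 4⁻¹ ≡ 2 (mod 7), t ≡ 3. Hence N ≡ 222 + 585·3 = 1977 (mod 4095).

1977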